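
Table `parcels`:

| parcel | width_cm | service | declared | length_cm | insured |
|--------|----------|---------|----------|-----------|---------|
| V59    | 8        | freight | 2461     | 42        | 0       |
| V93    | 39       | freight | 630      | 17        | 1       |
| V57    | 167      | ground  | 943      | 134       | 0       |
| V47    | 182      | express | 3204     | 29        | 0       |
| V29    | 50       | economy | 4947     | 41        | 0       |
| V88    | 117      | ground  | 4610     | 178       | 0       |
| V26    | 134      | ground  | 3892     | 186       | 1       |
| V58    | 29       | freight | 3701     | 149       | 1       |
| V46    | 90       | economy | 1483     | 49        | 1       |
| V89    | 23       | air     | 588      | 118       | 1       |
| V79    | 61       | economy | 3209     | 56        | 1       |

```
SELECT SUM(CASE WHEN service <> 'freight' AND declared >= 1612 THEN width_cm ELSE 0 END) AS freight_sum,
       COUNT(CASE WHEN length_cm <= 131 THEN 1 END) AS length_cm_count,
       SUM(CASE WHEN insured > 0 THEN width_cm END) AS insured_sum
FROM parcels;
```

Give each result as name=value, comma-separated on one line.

freight_sum=544, length_cm_count=7, insured_sum=376

[freight_sum: service <> 'freight' AND declared >= 1612]
parcel=V59: ✗
parcel=V93: ✗
parcel=V57: ✗
parcel=V47: ✓ → 182
parcel=V29: ✓ → 50
parcel=V88: ✓ → 117
parcel=V26: ✓ → 134
parcel=V58: ✗
parcel=V46: ✗
parcel=V89: ✗
parcel=V79: ✓ → 61
freight_sum = 182 + 50 + 117 + 134 + 61 = 544
—
[length_cm_count: length_cm <= 131]
parcel=V59: ✓ → 1
parcel=V93: ✓ → 1
parcel=V57: ✗
parcel=V47: ✓ → 1
parcel=V29: ✓ → 1
parcel=V88: ✗
parcel=V26: ✗
parcel=V58: ✗
parcel=V46: ✓ → 1
parcel=V89: ✓ → 1
parcel=V79: ✓ → 1
length_cm_count = COUNT(1, 1, 1, 1, 1, 1, 1) = 7
—
[insured_sum: insured > 0]
parcel=V59: ✗
parcel=V93: ✓ → 39
parcel=V57: ✗
parcel=V47: ✗
parcel=V29: ✗
parcel=V88: ✗
parcel=V26: ✓ → 134
parcel=V58: ✓ → 29
parcel=V46: ✓ → 90
parcel=V89: ✓ → 23
parcel=V79: ✓ → 61
insured_sum = 39 + 134 + 29 + 90 + 23 + 61 = 376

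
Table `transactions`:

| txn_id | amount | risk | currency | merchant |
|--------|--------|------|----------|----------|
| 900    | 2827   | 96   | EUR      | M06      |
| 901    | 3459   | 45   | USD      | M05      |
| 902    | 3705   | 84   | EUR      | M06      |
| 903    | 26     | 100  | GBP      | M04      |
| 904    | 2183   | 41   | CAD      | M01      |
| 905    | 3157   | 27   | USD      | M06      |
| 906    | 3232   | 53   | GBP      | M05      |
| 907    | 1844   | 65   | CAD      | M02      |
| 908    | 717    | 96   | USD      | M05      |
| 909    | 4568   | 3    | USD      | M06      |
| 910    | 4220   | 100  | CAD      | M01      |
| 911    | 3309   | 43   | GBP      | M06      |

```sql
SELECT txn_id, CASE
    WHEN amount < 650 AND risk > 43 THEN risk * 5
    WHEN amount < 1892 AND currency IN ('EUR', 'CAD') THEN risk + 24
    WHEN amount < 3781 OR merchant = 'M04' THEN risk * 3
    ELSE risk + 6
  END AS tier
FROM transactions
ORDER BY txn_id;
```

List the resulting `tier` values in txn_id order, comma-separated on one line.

288, 135, 252, 500, 123, 81, 159, 89, 288, 9, 106, 129

txn_id=900: amount < 3781 OR merchant = 'M04' → 288
txn_id=901: amount < 3781 OR merchant = 'M04' → 135
txn_id=902: amount < 3781 OR merchant = 'M04' → 252
txn_id=903: amount < 650 AND risk > 43 → 500
txn_id=904: amount < 3781 OR merchant = 'M04' → 123
txn_id=905: amount < 3781 OR merchant = 'M04' → 81
txn_id=906: amount < 3781 OR merchant = 'M04' → 159
txn_id=907: amount < 1892 AND currency IN ('EUR', 'CAD') → 89
txn_id=908: amount < 3781 OR merchant = 'M04' → 288
txn_id=909: ELSE → 9
txn_id=910: ELSE → 106
txn_id=911: amount < 3781 OR merchant = 'M04' → 129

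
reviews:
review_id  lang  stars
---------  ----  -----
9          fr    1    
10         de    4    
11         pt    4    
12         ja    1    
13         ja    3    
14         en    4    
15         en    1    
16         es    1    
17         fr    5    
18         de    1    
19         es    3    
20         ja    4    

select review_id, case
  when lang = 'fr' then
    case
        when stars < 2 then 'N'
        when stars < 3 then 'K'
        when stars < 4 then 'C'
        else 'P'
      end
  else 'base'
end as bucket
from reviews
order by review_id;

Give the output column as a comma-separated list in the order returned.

N, base, base, base, base, base, base, base, P, base, base, base

review_id=9: lang='fr' → inner[stars < 2] → N
review_id=10: lang='de' → outer ELSE → base
review_id=11: lang='pt' → outer ELSE → base
review_id=12: lang='ja' → outer ELSE → base
review_id=13: lang='ja' → outer ELSE → base
review_id=14: lang='en' → outer ELSE → base
review_id=15: lang='en' → outer ELSE → base
review_id=16: lang='es' → outer ELSE → base
review_id=17: lang='fr' → inner[ELSE] → P
review_id=18: lang='de' → outer ELSE → base
review_id=19: lang='es' → outer ELSE → base
review_id=20: lang='ja' → outer ELSE → base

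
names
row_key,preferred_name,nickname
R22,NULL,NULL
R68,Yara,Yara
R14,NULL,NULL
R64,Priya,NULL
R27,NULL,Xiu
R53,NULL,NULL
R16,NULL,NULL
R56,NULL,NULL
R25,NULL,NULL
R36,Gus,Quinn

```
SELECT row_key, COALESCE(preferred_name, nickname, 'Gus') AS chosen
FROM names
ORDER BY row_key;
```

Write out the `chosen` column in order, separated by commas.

row_key=R14: preferred_name=NULL, nickname=NULL, → literal Gus → Gus
row_key=R16: preferred_name=NULL, nickname=NULL, → literal Gus → Gus
row_key=R22: preferred_name=NULL, nickname=NULL, → literal Gus → Gus
row_key=R25: preferred_name=NULL, nickname=NULL, → literal Gus → Gus
row_key=R27: preferred_name=NULL, nickname=Xiu → Xiu
row_key=R36: preferred_name=Gus → Gus
row_key=R53: preferred_name=NULL, nickname=NULL, → literal Gus → Gus
row_key=R56: preferred_name=NULL, nickname=NULL, → literal Gus → Gus
row_key=R64: preferred_name=Priya → Priya
row_key=R68: preferred_name=Yara → Yara

Gus, Gus, Gus, Gus, Xiu, Gus, Gus, Gus, Priya, Yara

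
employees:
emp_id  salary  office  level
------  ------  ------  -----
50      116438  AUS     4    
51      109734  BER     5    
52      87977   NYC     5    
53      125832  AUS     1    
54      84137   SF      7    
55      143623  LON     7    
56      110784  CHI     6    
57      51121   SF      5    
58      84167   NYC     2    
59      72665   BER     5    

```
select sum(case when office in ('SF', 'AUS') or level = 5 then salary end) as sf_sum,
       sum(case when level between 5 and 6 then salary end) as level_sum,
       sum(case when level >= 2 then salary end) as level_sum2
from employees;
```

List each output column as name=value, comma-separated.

[sf_sum: office in ('SF', 'AUS') or level = 5]
emp_id=50: ✓ → 116438
emp_id=51: ✓ → 109734
emp_id=52: ✓ → 87977
emp_id=53: ✓ → 125832
emp_id=54: ✓ → 84137
emp_id=55: ✗
emp_id=56: ✗
emp_id=57: ✓ → 51121
emp_id=58: ✗
emp_id=59: ✓ → 72665
sf_sum = 116438 + 109734 + 87977 + 125832 + 84137 + 51121 + 72665 = 647904
—
[level_sum: level between 5 and 6]
emp_id=50: ✗
emp_id=51: ✓ → 109734
emp_id=52: ✓ → 87977
emp_id=53: ✗
emp_id=54: ✗
emp_id=55: ✗
emp_id=56: ✓ → 110784
emp_id=57: ✓ → 51121
emp_id=58: ✗
emp_id=59: ✓ → 72665
level_sum = 109734 + 87977 + 110784 + 51121 + 72665 = 432281
—
[level_sum2: level >= 2]
emp_id=50: ✓ → 116438
emp_id=51: ✓ → 109734
emp_id=52: ✓ → 87977
emp_id=53: ✗
emp_id=54: ✓ → 84137
emp_id=55: ✓ → 143623
emp_id=56: ✓ → 110784
emp_id=57: ✓ → 51121
emp_id=58: ✓ → 84167
emp_id=59: ✓ → 72665
level_sum2 = 116438 + 109734 + 87977 + 84137 + 143623 + 110784 + 51121 + 84167 + 72665 = 860646

sf_sum=647904, level_sum=432281, level_sum2=860646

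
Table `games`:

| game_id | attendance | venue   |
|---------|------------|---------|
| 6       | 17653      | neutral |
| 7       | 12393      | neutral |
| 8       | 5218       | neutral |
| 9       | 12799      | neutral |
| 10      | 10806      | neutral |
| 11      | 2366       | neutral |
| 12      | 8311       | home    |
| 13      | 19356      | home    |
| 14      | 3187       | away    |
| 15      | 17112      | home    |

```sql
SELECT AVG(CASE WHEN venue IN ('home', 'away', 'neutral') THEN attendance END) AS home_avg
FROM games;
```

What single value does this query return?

10920.1

game_id=6: ✓ → 17653
game_id=7: ✓ → 12393
game_id=8: ✓ → 5218
game_id=9: ✓ → 12799
game_id=10: ✓ → 10806
game_id=11: ✓ → 2366
game_id=12: ✓ → 8311
game_id=13: ✓ → 19356
game_id=14: ✓ → 3187
game_id=15: ✓ → 17112
home_avg = (17653 + 12393 + 5218 + 12799 + 10806 + 2366 + 8311 + 19356 + 3187 + 17112) / 10 = 10920.1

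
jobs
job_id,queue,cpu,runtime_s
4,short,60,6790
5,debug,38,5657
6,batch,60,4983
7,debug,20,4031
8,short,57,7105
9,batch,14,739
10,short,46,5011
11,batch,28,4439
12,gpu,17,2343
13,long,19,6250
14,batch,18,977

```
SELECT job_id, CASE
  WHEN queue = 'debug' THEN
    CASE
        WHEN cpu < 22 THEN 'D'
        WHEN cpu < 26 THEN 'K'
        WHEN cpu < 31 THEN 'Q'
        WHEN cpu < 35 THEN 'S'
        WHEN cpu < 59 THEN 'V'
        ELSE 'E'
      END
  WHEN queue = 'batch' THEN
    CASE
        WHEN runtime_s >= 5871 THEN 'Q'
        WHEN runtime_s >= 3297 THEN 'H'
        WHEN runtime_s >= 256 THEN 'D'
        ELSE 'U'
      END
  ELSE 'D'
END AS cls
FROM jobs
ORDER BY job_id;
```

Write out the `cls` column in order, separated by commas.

D, V, H, D, D, D, D, H, D, D, D

job_id=4: queue='short' → outer ELSE → D
job_id=5: queue='debug' → inner[cpu < 59] → V
job_id=6: queue='batch' → inner[runtime_s >= 3297] → H
job_id=7: queue='debug' → inner[cpu < 22] → D
job_id=8: queue='short' → outer ELSE → D
job_id=9: queue='batch' → inner[runtime_s >= 256] → D
job_id=10: queue='short' → outer ELSE → D
job_id=11: queue='batch' → inner[runtime_s >= 3297] → H
job_id=12: queue='gpu' → outer ELSE → D
job_id=13: queue='long' → outer ELSE → D
job_id=14: queue='batch' → inner[runtime_s >= 256] → D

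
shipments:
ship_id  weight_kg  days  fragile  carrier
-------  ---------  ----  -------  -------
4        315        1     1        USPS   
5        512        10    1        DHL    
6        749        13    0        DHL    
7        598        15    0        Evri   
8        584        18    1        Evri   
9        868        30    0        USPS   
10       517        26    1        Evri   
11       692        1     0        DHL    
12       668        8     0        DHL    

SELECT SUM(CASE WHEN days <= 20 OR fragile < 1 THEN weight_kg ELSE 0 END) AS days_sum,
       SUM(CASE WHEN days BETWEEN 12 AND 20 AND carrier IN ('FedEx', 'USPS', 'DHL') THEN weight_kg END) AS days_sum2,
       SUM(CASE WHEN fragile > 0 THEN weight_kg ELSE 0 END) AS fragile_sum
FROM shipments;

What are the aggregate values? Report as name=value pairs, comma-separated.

[days_sum: days <= 20 OR fragile < 1]
ship_id=4: ✓ → 315
ship_id=5: ✓ → 512
ship_id=6: ✓ → 749
ship_id=7: ✓ → 598
ship_id=8: ✓ → 584
ship_id=9: ✓ → 868
ship_id=10: ✗
ship_id=11: ✓ → 692
ship_id=12: ✓ → 668
days_sum = 315 + 512 + 749 + 598 + 584 + 868 + 692 + 668 = 4986
—
[days_sum2: days BETWEEN 12 AND 20 AND carrier IN ('FedEx', 'USPS', 'DHL')]
ship_id=4: ✗
ship_id=5: ✗
ship_id=6: ✓ → 749
ship_id=7: ✗
ship_id=8: ✗
ship_id=9: ✗
ship_id=10: ✗
ship_id=11: ✗
ship_id=12: ✗
days_sum2 = 749
—
[fragile_sum: fragile > 0]
ship_id=4: ✓ → 315
ship_id=5: ✓ → 512
ship_id=6: ✗
ship_id=7: ✗
ship_id=8: ✓ → 584
ship_id=9: ✗
ship_id=10: ✓ → 517
ship_id=11: ✗
ship_id=12: ✗
fragile_sum = 315 + 512 + 584 + 517 = 1928

days_sum=4986, days_sum2=749, fragile_sum=1928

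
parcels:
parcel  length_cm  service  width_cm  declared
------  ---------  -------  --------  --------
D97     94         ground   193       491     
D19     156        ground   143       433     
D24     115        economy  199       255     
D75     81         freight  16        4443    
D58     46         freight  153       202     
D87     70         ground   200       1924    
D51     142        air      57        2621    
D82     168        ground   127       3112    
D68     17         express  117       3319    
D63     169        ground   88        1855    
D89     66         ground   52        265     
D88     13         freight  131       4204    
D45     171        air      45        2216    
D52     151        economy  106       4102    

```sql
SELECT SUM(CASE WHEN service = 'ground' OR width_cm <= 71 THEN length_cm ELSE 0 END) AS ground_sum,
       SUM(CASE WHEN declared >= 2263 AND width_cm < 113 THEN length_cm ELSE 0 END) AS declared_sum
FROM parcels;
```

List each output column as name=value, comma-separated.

[ground_sum: service = 'ground' OR width_cm <= 71]
parcel=D97: ✓ → 94
parcel=D19: ✓ → 156
parcel=D24: ✗
parcel=D75: ✓ → 81
parcel=D58: ✗
parcel=D87: ✓ → 70
parcel=D51: ✓ → 142
parcel=D82: ✓ → 168
parcel=D68: ✗
parcel=D63: ✓ → 169
parcel=D89: ✓ → 66
parcel=D88: ✗
parcel=D45: ✓ → 171
parcel=D52: ✗
ground_sum = 94 + 156 + 81 + 70 + 142 + 168 + 169 + 66 + 171 = 1117
—
[declared_sum: declared >= 2263 AND width_cm < 113]
parcel=D97: ✗
parcel=D19: ✗
parcel=D24: ✗
parcel=D75: ✓ → 81
parcel=D58: ✗
parcel=D87: ✗
parcel=D51: ✓ → 142
parcel=D82: ✗
parcel=D68: ✗
parcel=D63: ✗
parcel=D89: ✗
parcel=D88: ✗
parcel=D45: ✗
parcel=D52: ✓ → 151
declared_sum = 81 + 142 + 151 = 374

ground_sum=1117, declared_sum=374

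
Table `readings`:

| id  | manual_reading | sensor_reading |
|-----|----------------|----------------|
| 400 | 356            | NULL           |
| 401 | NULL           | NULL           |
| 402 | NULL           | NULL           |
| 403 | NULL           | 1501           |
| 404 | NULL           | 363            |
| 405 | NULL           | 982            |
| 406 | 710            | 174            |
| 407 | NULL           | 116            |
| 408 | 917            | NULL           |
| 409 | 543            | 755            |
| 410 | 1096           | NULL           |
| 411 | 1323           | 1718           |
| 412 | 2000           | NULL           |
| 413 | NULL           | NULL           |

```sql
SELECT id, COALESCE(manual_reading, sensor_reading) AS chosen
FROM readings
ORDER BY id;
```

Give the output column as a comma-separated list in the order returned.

id=400: manual_reading=356 → 356
id=401: manual_reading=NULL, sensor_reading=NULL (all NULL) → NULL
id=402: manual_reading=NULL, sensor_reading=NULL (all NULL) → NULL
id=403: manual_reading=NULL, sensor_reading=1501 → 1501
id=404: manual_reading=NULL, sensor_reading=363 → 363
id=405: manual_reading=NULL, sensor_reading=982 → 982
id=406: manual_reading=710 → 710
id=407: manual_reading=NULL, sensor_reading=116 → 116
id=408: manual_reading=917 → 917
id=409: manual_reading=543 → 543
id=410: manual_reading=1096 → 1096
id=411: manual_reading=1323 → 1323
id=412: manual_reading=2000 → 2000
id=413: manual_reading=NULL, sensor_reading=NULL (all NULL) → NULL

356, NULL, NULL, 1501, 363, 982, 710, 116, 917, 543, 1096, 1323, 2000, NULL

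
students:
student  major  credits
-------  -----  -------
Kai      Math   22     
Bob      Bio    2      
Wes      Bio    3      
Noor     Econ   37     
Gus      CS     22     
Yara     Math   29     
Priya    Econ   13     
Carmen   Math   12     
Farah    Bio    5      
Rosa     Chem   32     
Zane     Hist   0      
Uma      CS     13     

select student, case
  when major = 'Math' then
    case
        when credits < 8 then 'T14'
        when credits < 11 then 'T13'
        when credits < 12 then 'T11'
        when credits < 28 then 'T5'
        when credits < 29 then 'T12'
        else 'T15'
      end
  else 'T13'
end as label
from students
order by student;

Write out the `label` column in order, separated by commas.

student=Bob: major='Bio' → outer ELSE → T13
student=Carmen: major='Math' → inner[credits < 28] → T5
student=Farah: major='Bio' → outer ELSE → T13
student=Gus: major='CS' → outer ELSE → T13
student=Kai: major='Math' → inner[credits < 28] → T5
student=Noor: major='Econ' → outer ELSE → T13
student=Priya: major='Econ' → outer ELSE → T13
student=Rosa: major='Chem' → outer ELSE → T13
student=Uma: major='CS' → outer ELSE → T13
student=Wes: major='Bio' → outer ELSE → T13
student=Yara: major='Math' → inner[ELSE] → T15
student=Zane: major='Hist' → outer ELSE → T13

T13, T5, T13, T13, T5, T13, T13, T13, T13, T13, T15, T13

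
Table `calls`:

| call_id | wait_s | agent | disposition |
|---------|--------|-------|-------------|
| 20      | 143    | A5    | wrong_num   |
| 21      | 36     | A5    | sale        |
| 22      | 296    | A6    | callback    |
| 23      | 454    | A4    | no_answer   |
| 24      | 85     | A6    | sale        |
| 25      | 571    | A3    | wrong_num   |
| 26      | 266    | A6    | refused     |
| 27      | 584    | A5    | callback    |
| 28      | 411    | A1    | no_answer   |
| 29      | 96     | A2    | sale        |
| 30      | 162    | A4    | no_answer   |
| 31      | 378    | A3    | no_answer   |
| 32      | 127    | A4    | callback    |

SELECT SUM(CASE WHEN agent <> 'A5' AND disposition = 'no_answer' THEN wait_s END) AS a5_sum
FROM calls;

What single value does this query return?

call_id=20: ✗
call_id=21: ✗
call_id=22: ✗
call_id=23: ✓ → 454
call_id=24: ✗
call_id=25: ✗
call_id=26: ✗
call_id=27: ✗
call_id=28: ✓ → 411
call_id=29: ✗
call_id=30: ✓ → 162
call_id=31: ✓ → 378
call_id=32: ✗
a5_sum = 454 + 411 + 162 + 378 = 1405

1405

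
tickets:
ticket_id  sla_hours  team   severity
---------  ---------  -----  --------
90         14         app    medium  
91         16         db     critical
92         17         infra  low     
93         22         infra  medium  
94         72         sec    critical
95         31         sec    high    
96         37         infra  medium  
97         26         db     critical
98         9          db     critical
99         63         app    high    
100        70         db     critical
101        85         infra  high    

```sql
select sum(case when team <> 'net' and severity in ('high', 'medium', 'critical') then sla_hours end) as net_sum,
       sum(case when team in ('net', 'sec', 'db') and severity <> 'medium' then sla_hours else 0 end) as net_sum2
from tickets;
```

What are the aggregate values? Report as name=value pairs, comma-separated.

[net_sum: team <> 'net' and severity in ('high', 'medium', 'critical')]
ticket_id=90: ✓ → 14
ticket_id=91: ✓ → 16
ticket_id=92: ✗
ticket_id=93: ✓ → 22
ticket_id=94: ✓ → 72
ticket_id=95: ✓ → 31
ticket_id=96: ✓ → 37
ticket_id=97: ✓ → 26
ticket_id=98: ✓ → 9
ticket_id=99: ✓ → 63
ticket_id=100: ✓ → 70
ticket_id=101: ✓ → 85
net_sum = 14 + 16 + 22 + 72 + 31 + 37 + 26 + 9 + 63 + 70 + 85 = 445
—
[net_sum2: team in ('net', 'sec', 'db') and severity <> 'medium']
ticket_id=90: ✗
ticket_id=91: ✓ → 16
ticket_id=92: ✗
ticket_id=93: ✗
ticket_id=94: ✓ → 72
ticket_id=95: ✓ → 31
ticket_id=96: ✗
ticket_id=97: ✓ → 26
ticket_id=98: ✓ → 9
ticket_id=99: ✗
ticket_id=100: ✓ → 70
ticket_id=101: ✗
net_sum2 = 16 + 72 + 31 + 26 + 9 + 70 = 224

net_sum=445, net_sum2=224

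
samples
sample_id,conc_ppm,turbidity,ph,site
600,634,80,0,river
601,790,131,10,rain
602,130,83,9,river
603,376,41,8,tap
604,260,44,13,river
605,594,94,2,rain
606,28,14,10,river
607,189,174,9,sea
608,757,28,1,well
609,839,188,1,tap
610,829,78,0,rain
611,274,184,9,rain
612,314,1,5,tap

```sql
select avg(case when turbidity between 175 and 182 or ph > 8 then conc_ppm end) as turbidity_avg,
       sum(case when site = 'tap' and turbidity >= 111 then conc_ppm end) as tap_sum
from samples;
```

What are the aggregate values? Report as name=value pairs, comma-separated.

turbidity_avg=278.5, tap_sum=839

[turbidity_avg: turbidity between 175 and 182 or ph > 8]
sample_id=600: ✗
sample_id=601: ✓ → 790
sample_id=602: ✓ → 130
sample_id=603: ✗
sample_id=604: ✓ → 260
sample_id=605: ✗
sample_id=606: ✓ → 28
sample_id=607: ✓ → 189
sample_id=608: ✗
sample_id=609: ✗
sample_id=610: ✗
sample_id=611: ✓ → 274
sample_id=612: ✗
turbidity_avg = (790 + 130 + 260 + 28 + 189 + 274) / 6 = 278.5
—
[tap_sum: site = 'tap' and turbidity >= 111]
sample_id=600: ✗
sample_id=601: ✗
sample_id=602: ✗
sample_id=603: ✗
sample_id=604: ✗
sample_id=605: ✗
sample_id=606: ✗
sample_id=607: ✗
sample_id=608: ✗
sample_id=609: ✓ → 839
sample_id=610: ✗
sample_id=611: ✗
sample_id=612: ✗
tap_sum = 839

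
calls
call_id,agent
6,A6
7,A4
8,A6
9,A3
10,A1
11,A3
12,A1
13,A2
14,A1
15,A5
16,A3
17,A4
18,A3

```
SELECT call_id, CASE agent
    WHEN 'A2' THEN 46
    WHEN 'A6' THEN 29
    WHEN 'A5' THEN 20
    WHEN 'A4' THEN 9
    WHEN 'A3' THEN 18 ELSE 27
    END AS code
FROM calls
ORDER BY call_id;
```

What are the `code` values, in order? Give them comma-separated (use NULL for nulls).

29, 9, 29, 18, 27, 18, 27, 46, 27, 20, 18, 9, 18

call_id=6: agent='A6' → 29
call_id=7: agent='A4' → 9
call_id=8: agent='A6' → 29
call_id=9: agent='A3' → 18
call_id=10: ELSE → 27
call_id=11: agent='A3' → 18
call_id=12: ELSE → 27
call_id=13: agent='A2' → 46
call_id=14: ELSE → 27
call_id=15: agent='A5' → 20
call_id=16: agent='A3' → 18
call_id=17: agent='A4' → 9
call_id=18: agent='A3' → 18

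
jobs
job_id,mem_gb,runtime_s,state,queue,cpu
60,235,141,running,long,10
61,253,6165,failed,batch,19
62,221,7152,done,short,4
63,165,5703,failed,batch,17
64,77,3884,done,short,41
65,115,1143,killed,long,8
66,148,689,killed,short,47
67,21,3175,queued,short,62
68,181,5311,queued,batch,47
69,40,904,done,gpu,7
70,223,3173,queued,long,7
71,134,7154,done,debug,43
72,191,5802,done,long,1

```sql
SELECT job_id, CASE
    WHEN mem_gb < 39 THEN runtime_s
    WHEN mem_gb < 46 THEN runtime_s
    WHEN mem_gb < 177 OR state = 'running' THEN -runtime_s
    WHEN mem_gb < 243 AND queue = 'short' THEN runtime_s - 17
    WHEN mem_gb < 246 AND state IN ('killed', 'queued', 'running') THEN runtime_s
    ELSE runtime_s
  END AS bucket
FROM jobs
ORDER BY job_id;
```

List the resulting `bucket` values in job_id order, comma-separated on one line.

-141, 6165, 7135, -5703, -3884, -1143, -689, 3175, 5311, 904, 3173, -7154, 5802

job_id=60: mem_gb < 177 OR state = 'running' → -141
job_id=61: ELSE → 6165
job_id=62: mem_gb < 243 AND queue = 'short' → 7135
job_id=63: mem_gb < 177 OR state = 'running' → -5703
job_id=64: mem_gb < 177 OR state = 'running' → -3884
job_id=65: mem_gb < 177 OR state = 'running' → -1143
job_id=66: mem_gb < 177 OR state = 'running' → -689
job_id=67: mem_gb < 39 → 3175
job_id=68: mem_gb < 246 AND state IN ('killed', 'queued', 'running') → 5311
job_id=69: mem_gb < 46 → 904
job_id=70: mem_gb < 246 AND state IN ('killed', 'queued', 'running') → 3173
job_id=71: mem_gb < 177 OR state = 'running' → -7154
job_id=72: ELSE → 5802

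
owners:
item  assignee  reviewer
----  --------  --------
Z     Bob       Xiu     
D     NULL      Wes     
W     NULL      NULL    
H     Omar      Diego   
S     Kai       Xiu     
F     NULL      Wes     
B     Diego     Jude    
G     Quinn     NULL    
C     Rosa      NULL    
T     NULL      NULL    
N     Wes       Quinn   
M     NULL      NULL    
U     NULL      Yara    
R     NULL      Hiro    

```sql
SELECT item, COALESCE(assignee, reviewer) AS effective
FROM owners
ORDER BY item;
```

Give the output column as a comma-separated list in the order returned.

item=B: assignee=Diego → Diego
item=C: assignee=Rosa → Rosa
item=D: assignee=NULL, reviewer=Wes → Wes
item=F: assignee=NULL, reviewer=Wes → Wes
item=G: assignee=Quinn → Quinn
item=H: assignee=Omar → Omar
item=M: assignee=NULL, reviewer=NULL (all NULL) → NULL
item=N: assignee=Wes → Wes
item=R: assignee=NULL, reviewer=Hiro → Hiro
item=S: assignee=Kai → Kai
item=T: assignee=NULL, reviewer=NULL (all NULL) → NULL
item=U: assignee=NULL, reviewer=Yara → Yara
item=W: assignee=NULL, reviewer=NULL (all NULL) → NULL
item=Z: assignee=Bob → Bob

Diego, Rosa, Wes, Wes, Quinn, Omar, NULL, Wes, Hiro, Kai, NULL, Yara, NULL, Bob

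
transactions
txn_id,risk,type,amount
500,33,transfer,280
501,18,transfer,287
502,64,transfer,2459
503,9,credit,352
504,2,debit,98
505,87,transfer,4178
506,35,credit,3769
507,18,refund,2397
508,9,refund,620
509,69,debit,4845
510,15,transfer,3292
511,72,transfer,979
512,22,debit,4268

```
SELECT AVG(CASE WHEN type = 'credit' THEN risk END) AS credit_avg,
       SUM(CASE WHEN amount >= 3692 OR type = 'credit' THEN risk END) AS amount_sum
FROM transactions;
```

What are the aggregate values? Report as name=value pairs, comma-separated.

credit_avg=22, amount_sum=222

[credit_avg: type = 'credit']
txn_id=500: ✗
txn_id=501: ✗
txn_id=502: ✗
txn_id=503: ✓ → 9
txn_id=504: ✗
txn_id=505: ✗
txn_id=506: ✓ → 35
txn_id=507: ✗
txn_id=508: ✗
txn_id=509: ✗
txn_id=510: ✗
txn_id=511: ✗
txn_id=512: ✗
credit_avg = (9 + 35) / 2 = 22
—
[amount_sum: amount >= 3692 OR type = 'credit']
txn_id=500: ✗
txn_id=501: ✗
txn_id=502: ✗
txn_id=503: ✓ → 9
txn_id=504: ✗
txn_id=505: ✓ → 87
txn_id=506: ✓ → 35
txn_id=507: ✗
txn_id=508: ✗
txn_id=509: ✓ → 69
txn_id=510: ✗
txn_id=511: ✗
txn_id=512: ✓ → 22
amount_sum = 9 + 87 + 35 + 69 + 22 = 222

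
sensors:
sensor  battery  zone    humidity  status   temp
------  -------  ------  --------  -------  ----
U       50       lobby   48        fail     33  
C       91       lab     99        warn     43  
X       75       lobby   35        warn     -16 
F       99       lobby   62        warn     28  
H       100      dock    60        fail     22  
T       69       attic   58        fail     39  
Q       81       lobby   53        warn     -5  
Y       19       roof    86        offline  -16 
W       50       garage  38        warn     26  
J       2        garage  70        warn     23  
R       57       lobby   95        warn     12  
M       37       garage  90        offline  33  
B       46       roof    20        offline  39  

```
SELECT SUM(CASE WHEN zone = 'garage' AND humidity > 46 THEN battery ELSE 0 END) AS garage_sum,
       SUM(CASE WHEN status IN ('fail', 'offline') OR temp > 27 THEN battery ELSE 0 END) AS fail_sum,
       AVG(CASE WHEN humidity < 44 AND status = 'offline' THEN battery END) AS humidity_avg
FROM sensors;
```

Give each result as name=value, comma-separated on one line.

[garage_sum: zone = 'garage' AND humidity > 46]
sensor=U: ✗
sensor=C: ✗
sensor=X: ✗
sensor=F: ✗
sensor=H: ✗
sensor=T: ✗
sensor=Q: ✗
sensor=Y: ✗
sensor=W: ✗
sensor=J: ✓ → 2
sensor=R: ✗
sensor=M: ✓ → 37
sensor=B: ✗
garage_sum = 2 + 37 = 39
—
[fail_sum: status IN ('fail', 'offline') OR temp > 27]
sensor=U: ✓ → 50
sensor=C: ✓ → 91
sensor=X: ✗
sensor=F: ✓ → 99
sensor=H: ✓ → 100
sensor=T: ✓ → 69
sensor=Q: ✗
sensor=Y: ✓ → 19
sensor=W: ✗
sensor=J: ✗
sensor=R: ✗
sensor=M: ✓ → 37
sensor=B: ✓ → 46
fail_sum = 50 + 91 + 99 + 100 + 69 + 19 + 37 + 46 = 511
—
[humidity_avg: humidity < 44 AND status = 'offline']
sensor=U: ✗
sensor=C: ✗
sensor=X: ✗
sensor=F: ✗
sensor=H: ✗
sensor=T: ✗
sensor=Q: ✗
sensor=Y: ✗
sensor=W: ✗
sensor=J: ✗
sensor=R: ✗
sensor=M: ✗
sensor=B: ✓ → 46
humidity_avg = 46

garage_sum=39, fail_sum=511, humidity_avg=46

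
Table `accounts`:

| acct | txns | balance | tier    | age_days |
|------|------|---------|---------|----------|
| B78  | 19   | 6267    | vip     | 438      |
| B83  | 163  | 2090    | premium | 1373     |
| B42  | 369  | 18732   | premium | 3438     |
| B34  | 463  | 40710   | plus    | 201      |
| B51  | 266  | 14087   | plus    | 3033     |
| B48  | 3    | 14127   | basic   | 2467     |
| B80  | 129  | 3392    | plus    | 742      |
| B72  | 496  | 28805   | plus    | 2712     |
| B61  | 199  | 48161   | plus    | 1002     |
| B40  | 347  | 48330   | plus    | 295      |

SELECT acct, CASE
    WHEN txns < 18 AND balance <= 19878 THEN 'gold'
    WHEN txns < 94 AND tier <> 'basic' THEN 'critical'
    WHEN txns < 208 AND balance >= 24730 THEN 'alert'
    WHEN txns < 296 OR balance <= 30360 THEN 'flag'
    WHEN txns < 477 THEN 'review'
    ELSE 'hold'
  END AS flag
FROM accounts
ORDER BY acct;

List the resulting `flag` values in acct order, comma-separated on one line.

review, review, flag, gold, flag, alert, flag, critical, flag, flag

acct=B34: txns < 477 → review
acct=B40: txns < 477 → review
acct=B42: txns < 296 OR balance <= 30360 → flag
acct=B48: txns < 18 AND balance <= 19878 → gold
acct=B51: txns < 296 OR balance <= 30360 → flag
acct=B61: txns < 208 AND balance >= 24730 → alert
acct=B72: txns < 296 OR balance <= 30360 → flag
acct=B78: txns < 94 AND tier <> 'basic' → critical
acct=B80: txns < 296 OR balance <= 30360 → flag
acct=B83: txns < 296 OR balance <= 30360 → flag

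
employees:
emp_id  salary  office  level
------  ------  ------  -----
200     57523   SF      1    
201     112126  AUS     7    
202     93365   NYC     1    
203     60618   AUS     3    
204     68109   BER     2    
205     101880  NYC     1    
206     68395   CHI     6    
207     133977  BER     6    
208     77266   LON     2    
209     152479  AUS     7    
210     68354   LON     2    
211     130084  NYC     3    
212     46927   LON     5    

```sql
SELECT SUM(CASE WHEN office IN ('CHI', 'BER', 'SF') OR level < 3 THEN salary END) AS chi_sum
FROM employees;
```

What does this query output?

668869

emp_id=200: ✓ → 57523
emp_id=201: ✗
emp_id=202: ✓ → 93365
emp_id=203: ✗
emp_id=204: ✓ → 68109
emp_id=205: ✓ → 101880
emp_id=206: ✓ → 68395
emp_id=207: ✓ → 133977
emp_id=208: ✓ → 77266
emp_id=209: ✗
emp_id=210: ✓ → 68354
emp_id=211: ✗
emp_id=212: ✗
chi_sum = 57523 + 93365 + 68109 + 101880 + 68395 + 133977 + 77266 + 68354 = 668869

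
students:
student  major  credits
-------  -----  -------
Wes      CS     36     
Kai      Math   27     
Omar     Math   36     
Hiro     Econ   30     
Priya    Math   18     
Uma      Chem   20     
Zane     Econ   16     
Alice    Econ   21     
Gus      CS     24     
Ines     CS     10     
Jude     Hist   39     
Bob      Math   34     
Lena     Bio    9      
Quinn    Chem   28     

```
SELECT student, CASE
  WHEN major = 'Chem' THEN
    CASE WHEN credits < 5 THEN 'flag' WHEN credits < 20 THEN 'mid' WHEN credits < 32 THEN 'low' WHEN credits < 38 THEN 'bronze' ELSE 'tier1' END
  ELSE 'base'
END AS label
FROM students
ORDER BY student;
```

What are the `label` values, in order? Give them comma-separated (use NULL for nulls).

base, base, base, base, base, base, base, base, base, base, low, low, base, base

student=Alice: major='Econ' → outer ELSE → base
student=Bob: major='Math' → outer ELSE → base
student=Gus: major='CS' → outer ELSE → base
student=Hiro: major='Econ' → outer ELSE → base
student=Ines: major='CS' → outer ELSE → base
student=Jude: major='Hist' → outer ELSE → base
student=Kai: major='Math' → outer ELSE → base
student=Lena: major='Bio' → outer ELSE → base
student=Omar: major='Math' → outer ELSE → base
student=Priya: major='Math' → outer ELSE → base
student=Quinn: major='Chem' → inner[credits < 32] → low
student=Uma: major='Chem' → inner[credits < 32] → low
student=Wes: major='CS' → outer ELSE → base
student=Zane: major='Econ' → outer ELSE → base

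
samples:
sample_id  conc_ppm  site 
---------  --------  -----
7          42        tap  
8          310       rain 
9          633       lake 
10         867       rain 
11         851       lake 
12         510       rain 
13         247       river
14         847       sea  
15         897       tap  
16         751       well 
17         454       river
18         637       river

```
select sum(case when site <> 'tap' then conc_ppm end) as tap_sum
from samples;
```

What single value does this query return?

6107

sample_id=7: ✗
sample_id=8: ✓ → 310
sample_id=9: ✓ → 633
sample_id=10: ✓ → 867
sample_id=11: ✓ → 851
sample_id=12: ✓ → 510
sample_id=13: ✓ → 247
sample_id=14: ✓ → 847
sample_id=15: ✗
sample_id=16: ✓ → 751
sample_id=17: ✓ → 454
sample_id=18: ✓ → 637
tap_sum = 310 + 633 + 867 + 851 + 510 + 247 + 847 + 751 + 454 + 637 = 6107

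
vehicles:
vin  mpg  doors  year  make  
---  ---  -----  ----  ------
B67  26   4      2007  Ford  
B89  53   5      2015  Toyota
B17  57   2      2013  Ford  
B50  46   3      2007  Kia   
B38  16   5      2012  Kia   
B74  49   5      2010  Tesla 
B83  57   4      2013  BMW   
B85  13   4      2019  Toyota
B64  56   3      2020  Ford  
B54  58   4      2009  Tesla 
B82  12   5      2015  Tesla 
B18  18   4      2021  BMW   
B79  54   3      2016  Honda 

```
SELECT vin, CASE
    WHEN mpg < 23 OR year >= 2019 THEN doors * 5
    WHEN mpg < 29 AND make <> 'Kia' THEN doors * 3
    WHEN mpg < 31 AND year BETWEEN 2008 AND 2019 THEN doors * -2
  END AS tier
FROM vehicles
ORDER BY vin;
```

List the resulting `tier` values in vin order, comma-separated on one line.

vin=B17: (no match → NULL) → NULL
vin=B18: mpg < 23 OR year >= 2019 → 20
vin=B38: mpg < 23 OR year >= 2019 → 25
vin=B50: (no match → NULL) → NULL
vin=B54: (no match → NULL) → NULL
vin=B64: mpg < 23 OR year >= 2019 → 15
vin=B67: mpg < 29 AND make <> 'Kia' → 12
vin=B74: (no match → NULL) → NULL
vin=B79: (no match → NULL) → NULL
vin=B82: mpg < 23 OR year >= 2019 → 25
vin=B83: (no match → NULL) → NULL
vin=B85: mpg < 23 OR year >= 2019 → 20
vin=B89: (no match → NULL) → NULL

NULL, 20, 25, NULL, NULL, 15, 12, NULL, NULL, 25, NULL, 20, NULL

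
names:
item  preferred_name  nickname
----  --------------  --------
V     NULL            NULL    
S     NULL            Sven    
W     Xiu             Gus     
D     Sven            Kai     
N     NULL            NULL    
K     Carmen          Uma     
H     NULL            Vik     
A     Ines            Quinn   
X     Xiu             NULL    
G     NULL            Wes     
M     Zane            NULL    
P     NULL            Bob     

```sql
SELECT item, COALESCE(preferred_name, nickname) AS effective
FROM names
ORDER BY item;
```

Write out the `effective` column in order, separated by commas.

item=A: preferred_name=Ines → Ines
item=D: preferred_name=Sven → Sven
item=G: preferred_name=NULL, nickname=Wes → Wes
item=H: preferred_name=NULL, nickname=Vik → Vik
item=K: preferred_name=Carmen → Carmen
item=M: preferred_name=Zane → Zane
item=N: preferred_name=NULL, nickname=NULL (all NULL) → NULL
item=P: preferred_name=NULL, nickname=Bob → Bob
item=S: preferred_name=NULL, nickname=Sven → Sven
item=V: preferred_name=NULL, nickname=NULL (all NULL) → NULL
item=W: preferred_name=Xiu → Xiu
item=X: preferred_name=Xiu → Xiu

Ines, Sven, Wes, Vik, Carmen, Zane, NULL, Bob, Sven, NULL, Xiu, Xiu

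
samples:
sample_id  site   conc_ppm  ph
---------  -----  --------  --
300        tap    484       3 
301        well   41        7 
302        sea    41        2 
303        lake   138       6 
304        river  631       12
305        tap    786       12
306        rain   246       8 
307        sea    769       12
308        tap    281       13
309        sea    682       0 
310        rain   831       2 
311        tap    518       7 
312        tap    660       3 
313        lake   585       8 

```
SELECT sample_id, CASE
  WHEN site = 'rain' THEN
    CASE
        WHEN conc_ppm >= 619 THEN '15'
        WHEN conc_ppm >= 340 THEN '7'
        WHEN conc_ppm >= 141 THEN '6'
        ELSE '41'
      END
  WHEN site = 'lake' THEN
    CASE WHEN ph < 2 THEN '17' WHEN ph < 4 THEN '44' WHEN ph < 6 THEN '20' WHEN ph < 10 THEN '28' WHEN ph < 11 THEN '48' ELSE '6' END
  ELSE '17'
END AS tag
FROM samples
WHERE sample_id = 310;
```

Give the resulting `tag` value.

sample_id = 310: site=rain, conc_ppm=831, ph=2.
site='rain' → inner[conc_ppm >= 619] → 15

15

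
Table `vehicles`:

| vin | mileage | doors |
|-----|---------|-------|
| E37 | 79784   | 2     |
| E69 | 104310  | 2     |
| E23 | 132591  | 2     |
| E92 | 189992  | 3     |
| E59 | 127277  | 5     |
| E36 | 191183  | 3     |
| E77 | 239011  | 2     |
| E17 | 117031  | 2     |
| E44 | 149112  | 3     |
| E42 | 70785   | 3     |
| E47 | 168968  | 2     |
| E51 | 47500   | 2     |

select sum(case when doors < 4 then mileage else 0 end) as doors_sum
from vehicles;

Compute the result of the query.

vin=E37: ✓ → 79784
vin=E69: ✓ → 104310
vin=E23: ✓ → 132591
vin=E92: ✓ → 189992
vin=E59: ✗
vin=E36: ✓ → 191183
vin=E77: ✓ → 239011
vin=E17: ✓ → 117031
vin=E44: ✓ → 149112
vin=E42: ✓ → 70785
vin=E47: ✓ → 168968
vin=E51: ✓ → 47500
doors_sum = 79784 + 104310 + 132591 + 189992 + 191183 + 239011 + 117031 + 149112 + 70785 + 168968 + 47500 = 1490267

1490267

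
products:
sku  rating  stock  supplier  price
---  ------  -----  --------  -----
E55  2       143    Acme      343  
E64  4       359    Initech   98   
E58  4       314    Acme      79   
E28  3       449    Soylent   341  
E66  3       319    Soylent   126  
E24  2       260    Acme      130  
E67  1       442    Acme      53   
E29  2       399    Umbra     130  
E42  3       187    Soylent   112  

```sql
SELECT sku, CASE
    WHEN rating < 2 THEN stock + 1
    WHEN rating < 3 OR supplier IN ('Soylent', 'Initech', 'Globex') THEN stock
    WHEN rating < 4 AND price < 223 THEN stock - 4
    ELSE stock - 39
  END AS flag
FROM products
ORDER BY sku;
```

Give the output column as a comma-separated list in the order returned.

sku=E24: rating < 3 OR supplier IN ('Soylent', 'Initech', 'Globex') → 260
sku=E28: rating < 3 OR supplier IN ('Soylent', 'Initech', 'Globex') → 449
sku=E29: rating < 3 OR supplier IN ('Soylent', 'Initech', 'Globex') → 399
sku=E42: rating < 3 OR supplier IN ('Soylent', 'Initech', 'Globex') → 187
sku=E55: rating < 3 OR supplier IN ('Soylent', 'Initech', 'Globex') → 143
sku=E58: ELSE → 275
sku=E64: rating < 3 OR supplier IN ('Soylent', 'Initech', 'Globex') → 359
sku=E66: rating < 3 OR supplier IN ('Soylent', 'Initech', 'Globex') → 319
sku=E67: rating < 2 → 443

260, 449, 399, 187, 143, 275, 359, 319, 443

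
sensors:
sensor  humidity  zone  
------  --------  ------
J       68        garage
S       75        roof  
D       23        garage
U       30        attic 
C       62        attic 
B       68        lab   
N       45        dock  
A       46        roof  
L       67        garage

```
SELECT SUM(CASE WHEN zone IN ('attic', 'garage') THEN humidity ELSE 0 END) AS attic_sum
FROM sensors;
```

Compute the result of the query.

sensor=J: ✓ → 68
sensor=S: ✗
sensor=D: ✓ → 23
sensor=U: ✓ → 30
sensor=C: ✓ → 62
sensor=B: ✗
sensor=N: ✗
sensor=A: ✗
sensor=L: ✓ → 67
attic_sum = 68 + 23 + 30 + 62 + 67 = 250

250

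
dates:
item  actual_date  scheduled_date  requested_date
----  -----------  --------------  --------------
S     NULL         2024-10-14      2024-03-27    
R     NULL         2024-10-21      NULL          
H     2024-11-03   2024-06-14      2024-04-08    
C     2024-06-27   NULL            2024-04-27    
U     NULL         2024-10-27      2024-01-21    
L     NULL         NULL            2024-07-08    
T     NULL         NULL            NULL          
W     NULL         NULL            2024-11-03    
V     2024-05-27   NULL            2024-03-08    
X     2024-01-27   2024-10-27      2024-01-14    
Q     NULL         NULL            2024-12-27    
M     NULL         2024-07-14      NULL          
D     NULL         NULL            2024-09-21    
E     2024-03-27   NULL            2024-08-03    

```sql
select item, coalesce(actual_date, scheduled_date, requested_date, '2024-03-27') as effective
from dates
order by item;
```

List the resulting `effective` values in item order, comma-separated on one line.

item=C: actual_date=2024-06-27 → 2024-06-27
item=D: actual_date=NULL, scheduled_date=NULL, requested_date=2024-09-21 → 2024-09-21
item=E: actual_date=2024-03-27 → 2024-03-27
item=H: actual_date=2024-11-03 → 2024-11-03
item=L: actual_date=NULL, scheduled_date=NULL, requested_date=2024-07-08 → 2024-07-08
item=M: actual_date=NULL, scheduled_date=2024-07-14 → 2024-07-14
item=Q: actual_date=NULL, scheduled_date=NULL, requested_date=2024-12-27 → 2024-12-27
item=R: actual_date=NULL, scheduled_date=2024-10-21 → 2024-10-21
item=S: actual_date=NULL, scheduled_date=2024-10-14 → 2024-10-14
item=T: actual_date=NULL, scheduled_date=NULL, requested_date=NULL, → literal 2024-03-27 → 2024-03-27
item=U: actual_date=NULL, scheduled_date=2024-10-27 → 2024-10-27
item=V: actual_date=2024-05-27 → 2024-05-27
item=W: actual_date=NULL, scheduled_date=NULL, requested_date=2024-11-03 → 2024-11-03
item=X: actual_date=2024-01-27 → 2024-01-27

2024-06-27, 2024-09-21, 2024-03-27, 2024-11-03, 2024-07-08, 2024-07-14, 2024-12-27, 2024-10-21, 2024-10-14, 2024-03-27, 2024-10-27, 2024-05-27, 2024-11-03, 2024-01-27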